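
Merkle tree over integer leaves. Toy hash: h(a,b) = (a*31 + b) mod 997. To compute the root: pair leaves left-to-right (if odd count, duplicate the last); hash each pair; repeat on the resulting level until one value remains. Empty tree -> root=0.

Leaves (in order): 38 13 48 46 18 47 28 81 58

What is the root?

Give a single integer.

Answer: 378

Derivation:
L0: [38, 13, 48, 46, 18, 47, 28, 81, 58]
L1: h(38,13)=(38*31+13)%997=194 h(48,46)=(48*31+46)%997=537 h(18,47)=(18*31+47)%997=605 h(28,81)=(28*31+81)%997=949 h(58,58)=(58*31+58)%997=859 -> [194, 537, 605, 949, 859]
L2: h(194,537)=(194*31+537)%997=569 h(605,949)=(605*31+949)%997=761 h(859,859)=(859*31+859)%997=569 -> [569, 761, 569]
L3: h(569,761)=(569*31+761)%997=454 h(569,569)=(569*31+569)%997=262 -> [454, 262]
L4: h(454,262)=(454*31+262)%997=378 -> [378]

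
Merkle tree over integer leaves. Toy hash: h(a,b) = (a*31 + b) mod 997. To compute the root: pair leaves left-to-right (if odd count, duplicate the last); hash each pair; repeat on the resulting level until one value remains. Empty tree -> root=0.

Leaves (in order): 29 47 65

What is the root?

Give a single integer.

Answer: 499

Derivation:
L0: [29, 47, 65]
L1: h(29,47)=(29*31+47)%997=946 h(65,65)=(65*31+65)%997=86 -> [946, 86]
L2: h(946,86)=(946*31+86)%997=499 -> [499]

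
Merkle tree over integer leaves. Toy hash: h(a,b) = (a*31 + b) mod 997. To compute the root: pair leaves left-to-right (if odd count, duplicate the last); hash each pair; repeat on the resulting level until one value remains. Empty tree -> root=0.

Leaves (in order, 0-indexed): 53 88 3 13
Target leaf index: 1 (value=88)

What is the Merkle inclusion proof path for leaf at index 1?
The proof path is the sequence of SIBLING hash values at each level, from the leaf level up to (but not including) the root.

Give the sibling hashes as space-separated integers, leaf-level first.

L0 (leaves): [53, 88, 3, 13], target index=1
L1: h(53,88)=(53*31+88)%997=734 [pair 0] h(3,13)=(3*31+13)%997=106 [pair 1] -> [734, 106]
  Sibling for proof at L0: 53
L2: h(734,106)=(734*31+106)%997=926 [pair 0] -> [926]
  Sibling for proof at L1: 106
Root: 926
Proof path (sibling hashes from leaf to root): [53, 106]

Answer: 53 106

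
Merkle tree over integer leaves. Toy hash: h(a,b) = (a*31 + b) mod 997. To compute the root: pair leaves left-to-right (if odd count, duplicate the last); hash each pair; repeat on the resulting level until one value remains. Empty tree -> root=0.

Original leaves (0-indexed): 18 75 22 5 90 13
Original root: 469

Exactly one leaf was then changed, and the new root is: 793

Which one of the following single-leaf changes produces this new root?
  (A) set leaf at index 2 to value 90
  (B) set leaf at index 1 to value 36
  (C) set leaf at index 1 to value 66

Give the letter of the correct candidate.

Answer: C

Derivation:
Original leaves: [18, 75, 22, 5, 90, 13]
Target new root: 793
Try each candidate change and compute the resulting root:
Candidate A: set leaf[2] = 90 -> leaves = [18, 75, 90, 5, 90, 13]
  L0: [18, 75, 90, 5, 90, 13]
  L1: h(18,75)=(18*31+75)%997=633 h(90,5)=(90*31+5)%997=801 h(90,13)=(90*31+13)%997=809 -> [633, 801, 809]
  L2: h(633,801)=(633*31+801)%997=484 h(809,809)=(809*31+809)%997=963 -> [484, 963]
  L3: h(484,963)=(484*31+963)%997=15 -> [15]
  root = 15 != target 793
Candidate B: set leaf[1] = 36 -> leaves = [18, 36, 22, 5, 90, 13]
  L0: [18, 36, 22, 5, 90, 13]
  L1: h(18,36)=(18*31+36)%997=594 h(22,5)=(22*31+5)%997=687 h(90,13)=(90*31+13)%997=809 -> [594, 687, 809]
  L2: h(594,687)=(594*31+687)%997=158 h(809,809)=(809*31+809)%997=963 -> [158, 963]
  L3: h(158,963)=(158*31+963)%997=876 -> [876]
  root = 876 != target 793
Candidate C: set leaf[1] = 66 -> leaves = [18, 66, 22, 5, 90, 13]
  L0: [18, 66, 22, 5, 90, 13]
  L1: h(18,66)=(18*31+66)%997=624 h(22,5)=(22*31+5)%997=687 h(90,13)=(90*31+13)%997=809 -> [624, 687, 809]
  L2: h(624,687)=(624*31+687)%997=91 h(809,809)=(809*31+809)%997=963 -> [91, 963]
  L3: h(91,963)=(91*31+963)%997=793 -> [793]
  root = 793 == target 793  ** MATCH **
Candidate C produces the target root.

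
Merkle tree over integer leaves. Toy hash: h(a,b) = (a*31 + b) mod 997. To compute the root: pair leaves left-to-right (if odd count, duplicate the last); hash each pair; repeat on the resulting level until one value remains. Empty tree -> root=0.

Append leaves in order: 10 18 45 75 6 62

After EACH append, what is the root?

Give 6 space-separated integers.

Answer: 10 328 641 671 26 821

Derivation:
After append 10 (leaves=[10]):
  L0: [10]
  root=10
After append 18 (leaves=[10, 18]):
  L0: [10, 18]
  L1: h(10,18)=(10*31+18)%997=328 -> [328]
  root=328
After append 45 (leaves=[10, 18, 45]):
  L0: [10, 18, 45]
  L1: h(10,18)=(10*31+18)%997=328 h(45,45)=(45*31+45)%997=443 -> [328, 443]
  L2: h(328,443)=(328*31+443)%997=641 -> [641]
  root=641
After append 75 (leaves=[10, 18, 45, 75]):
  L0: [10, 18, 45, 75]
  L1: h(10,18)=(10*31+18)%997=328 h(45,75)=(45*31+75)%997=473 -> [328, 473]
  L2: h(328,473)=(328*31+473)%997=671 -> [671]
  root=671
After append 6 (leaves=[10, 18, 45, 75, 6]):
  L0: [10, 18, 45, 75, 6]
  L1: h(10,18)=(10*31+18)%997=328 h(45,75)=(45*31+75)%997=473 h(6,6)=(6*31+6)%997=192 -> [328, 473, 192]
  L2: h(328,473)=(328*31+473)%997=671 h(192,192)=(192*31+192)%997=162 -> [671, 162]
  L3: h(671,162)=(671*31+162)%997=26 -> [26]
  root=26
After append 62 (leaves=[10, 18, 45, 75, 6, 62]):
  L0: [10, 18, 45, 75, 6, 62]
  L1: h(10,18)=(10*31+18)%997=328 h(45,75)=(45*31+75)%997=473 h(6,62)=(6*31+62)%997=248 -> [328, 473, 248]
  L2: h(328,473)=(328*31+473)%997=671 h(248,248)=(248*31+248)%997=957 -> [671, 957]
  L3: h(671,957)=(671*31+957)%997=821 -> [821]
  root=821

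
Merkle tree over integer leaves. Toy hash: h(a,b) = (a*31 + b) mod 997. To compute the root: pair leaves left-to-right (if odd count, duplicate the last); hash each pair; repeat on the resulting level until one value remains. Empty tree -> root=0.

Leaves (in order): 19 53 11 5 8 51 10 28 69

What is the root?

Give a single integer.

L0: [19, 53, 11, 5, 8, 51, 10, 28, 69]
L1: h(19,53)=(19*31+53)%997=642 h(11,5)=(11*31+5)%997=346 h(8,51)=(8*31+51)%997=299 h(10,28)=(10*31+28)%997=338 h(69,69)=(69*31+69)%997=214 -> [642, 346, 299, 338, 214]
L2: h(642,346)=(642*31+346)%997=308 h(299,338)=(299*31+338)%997=634 h(214,214)=(214*31+214)%997=866 -> [308, 634, 866]
L3: h(308,634)=(308*31+634)%997=212 h(866,866)=(866*31+866)%997=793 -> [212, 793]
L4: h(212,793)=(212*31+793)%997=386 -> [386]

Answer: 386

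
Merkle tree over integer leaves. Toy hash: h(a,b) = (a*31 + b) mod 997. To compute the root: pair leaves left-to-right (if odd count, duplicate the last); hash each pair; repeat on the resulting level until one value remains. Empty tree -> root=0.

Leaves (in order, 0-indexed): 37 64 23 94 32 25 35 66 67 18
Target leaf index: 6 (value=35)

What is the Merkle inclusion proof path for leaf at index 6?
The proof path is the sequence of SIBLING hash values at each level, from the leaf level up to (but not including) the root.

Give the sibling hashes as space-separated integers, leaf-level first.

Answer: 66 20 462 733

Derivation:
L0 (leaves): [37, 64, 23, 94, 32, 25, 35, 66, 67, 18], target index=6
L1: h(37,64)=(37*31+64)%997=214 [pair 0] h(23,94)=(23*31+94)%997=807 [pair 1] h(32,25)=(32*31+25)%997=20 [pair 2] h(35,66)=(35*31+66)%997=154 [pair 3] h(67,18)=(67*31+18)%997=101 [pair 4] -> [214, 807, 20, 154, 101]
  Sibling for proof at L0: 66
L2: h(214,807)=(214*31+807)%997=462 [pair 0] h(20,154)=(20*31+154)%997=774 [pair 1] h(101,101)=(101*31+101)%997=241 [pair 2] -> [462, 774, 241]
  Sibling for proof at L1: 20
L3: h(462,774)=(462*31+774)%997=141 [pair 0] h(241,241)=(241*31+241)%997=733 [pair 1] -> [141, 733]
  Sibling for proof at L2: 462
L4: h(141,733)=(141*31+733)%997=119 [pair 0] -> [119]
  Sibling for proof at L3: 733
Root: 119
Proof path (sibling hashes from leaf to root): [66, 20, 462, 733]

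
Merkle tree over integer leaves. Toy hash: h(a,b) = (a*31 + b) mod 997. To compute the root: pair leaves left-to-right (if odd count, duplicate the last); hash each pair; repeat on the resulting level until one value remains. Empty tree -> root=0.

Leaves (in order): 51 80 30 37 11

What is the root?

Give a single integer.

L0: [51, 80, 30, 37, 11]
L1: h(51,80)=(51*31+80)%997=664 h(30,37)=(30*31+37)%997=967 h(11,11)=(11*31+11)%997=352 -> [664, 967, 352]
L2: h(664,967)=(664*31+967)%997=614 h(352,352)=(352*31+352)%997=297 -> [614, 297]
L3: h(614,297)=(614*31+297)%997=388 -> [388]

Answer: 388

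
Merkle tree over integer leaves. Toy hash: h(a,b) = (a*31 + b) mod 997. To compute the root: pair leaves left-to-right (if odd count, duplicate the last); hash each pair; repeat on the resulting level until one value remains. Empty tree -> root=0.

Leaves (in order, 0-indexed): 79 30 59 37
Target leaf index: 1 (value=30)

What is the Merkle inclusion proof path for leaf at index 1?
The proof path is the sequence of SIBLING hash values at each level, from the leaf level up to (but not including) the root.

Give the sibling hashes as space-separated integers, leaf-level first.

L0 (leaves): [79, 30, 59, 37], target index=1
L1: h(79,30)=(79*31+30)%997=485 [pair 0] h(59,37)=(59*31+37)%997=869 [pair 1] -> [485, 869]
  Sibling for proof at L0: 79
L2: h(485,869)=(485*31+869)%997=949 [pair 0] -> [949]
  Sibling for proof at L1: 869
Root: 949
Proof path (sibling hashes from leaf to root): [79, 869]

Answer: 79 869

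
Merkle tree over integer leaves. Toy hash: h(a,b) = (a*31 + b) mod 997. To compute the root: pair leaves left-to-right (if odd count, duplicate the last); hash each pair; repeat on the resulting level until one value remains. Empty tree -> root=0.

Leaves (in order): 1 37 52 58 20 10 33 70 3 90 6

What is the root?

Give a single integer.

L0: [1, 37, 52, 58, 20, 10, 33, 70, 3, 90, 6]
L1: h(1,37)=(1*31+37)%997=68 h(52,58)=(52*31+58)%997=673 h(20,10)=(20*31+10)%997=630 h(33,70)=(33*31+70)%997=96 h(3,90)=(3*31+90)%997=183 h(6,6)=(6*31+6)%997=192 -> [68, 673, 630, 96, 183, 192]
L2: h(68,673)=(68*31+673)%997=787 h(630,96)=(630*31+96)%997=683 h(183,192)=(183*31+192)%997=880 -> [787, 683, 880]
L3: h(787,683)=(787*31+683)%997=155 h(880,880)=(880*31+880)%997=244 -> [155, 244]
L4: h(155,244)=(155*31+244)%997=64 -> [64]

Answer: 64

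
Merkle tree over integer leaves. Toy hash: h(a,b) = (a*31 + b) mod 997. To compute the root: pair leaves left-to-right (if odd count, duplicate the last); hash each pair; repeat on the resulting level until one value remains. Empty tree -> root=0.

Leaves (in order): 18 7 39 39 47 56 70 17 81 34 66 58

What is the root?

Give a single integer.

Answer: 634

Derivation:
L0: [18, 7, 39, 39, 47, 56, 70, 17, 81, 34, 66, 58]
L1: h(18,7)=(18*31+7)%997=565 h(39,39)=(39*31+39)%997=251 h(47,56)=(47*31+56)%997=516 h(70,17)=(70*31+17)%997=193 h(81,34)=(81*31+34)%997=551 h(66,58)=(66*31+58)%997=110 -> [565, 251, 516, 193, 551, 110]
L2: h(565,251)=(565*31+251)%997=817 h(516,193)=(516*31+193)%997=237 h(551,110)=(551*31+110)%997=242 -> [817, 237, 242]
L3: h(817,237)=(817*31+237)%997=639 h(242,242)=(242*31+242)%997=765 -> [639, 765]
L4: h(639,765)=(639*31+765)%997=634 -> [634]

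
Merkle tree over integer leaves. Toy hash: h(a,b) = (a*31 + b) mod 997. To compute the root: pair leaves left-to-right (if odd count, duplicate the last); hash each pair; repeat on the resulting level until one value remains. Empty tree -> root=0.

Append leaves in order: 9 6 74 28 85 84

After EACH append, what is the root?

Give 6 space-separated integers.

Answer: 9 285 236 190 209 177

Derivation:
After append 9 (leaves=[9]):
  L0: [9]
  root=9
After append 6 (leaves=[9, 6]):
  L0: [9, 6]
  L1: h(9,6)=(9*31+6)%997=285 -> [285]
  root=285
After append 74 (leaves=[9, 6, 74]):
  L0: [9, 6, 74]
  L1: h(9,6)=(9*31+6)%997=285 h(74,74)=(74*31+74)%997=374 -> [285, 374]
  L2: h(285,374)=(285*31+374)%997=236 -> [236]
  root=236
After append 28 (leaves=[9, 6, 74, 28]):
  L0: [9, 6, 74, 28]
  L1: h(9,6)=(9*31+6)%997=285 h(74,28)=(74*31+28)%997=328 -> [285, 328]
  L2: h(285,328)=(285*31+328)%997=190 -> [190]
  root=190
After append 85 (leaves=[9, 6, 74, 28, 85]):
  L0: [9, 6, 74, 28, 85]
  L1: h(9,6)=(9*31+6)%997=285 h(74,28)=(74*31+28)%997=328 h(85,85)=(85*31+85)%997=726 -> [285, 328, 726]
  L2: h(285,328)=(285*31+328)%997=190 h(726,726)=(726*31+726)%997=301 -> [190, 301]
  L3: h(190,301)=(190*31+301)%997=209 -> [209]
  root=209
After append 84 (leaves=[9, 6, 74, 28, 85, 84]):
  L0: [9, 6, 74, 28, 85, 84]
  L1: h(9,6)=(9*31+6)%997=285 h(74,28)=(74*31+28)%997=328 h(85,84)=(85*31+84)%997=725 -> [285, 328, 725]
  L2: h(285,328)=(285*31+328)%997=190 h(725,725)=(725*31+725)%997=269 -> [190, 269]
  L3: h(190,269)=(190*31+269)%997=177 -> [177]
  root=177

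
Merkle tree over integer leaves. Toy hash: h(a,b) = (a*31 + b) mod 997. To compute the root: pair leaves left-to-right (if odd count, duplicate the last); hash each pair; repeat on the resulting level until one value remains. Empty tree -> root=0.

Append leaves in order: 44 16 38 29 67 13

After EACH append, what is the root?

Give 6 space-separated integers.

Answer: 44 383 128 119 513 779

Derivation:
After append 44 (leaves=[44]):
  L0: [44]
  root=44
After append 16 (leaves=[44, 16]):
  L0: [44, 16]
  L1: h(44,16)=(44*31+16)%997=383 -> [383]
  root=383
After append 38 (leaves=[44, 16, 38]):
  L0: [44, 16, 38]
  L1: h(44,16)=(44*31+16)%997=383 h(38,38)=(38*31+38)%997=219 -> [383, 219]
  L2: h(383,219)=(383*31+219)%997=128 -> [128]
  root=128
After append 29 (leaves=[44, 16, 38, 29]):
  L0: [44, 16, 38, 29]
  L1: h(44,16)=(44*31+16)%997=383 h(38,29)=(38*31+29)%997=210 -> [383, 210]
  L2: h(383,210)=(383*31+210)%997=119 -> [119]
  root=119
After append 67 (leaves=[44, 16, 38, 29, 67]):
  L0: [44, 16, 38, 29, 67]
  L1: h(44,16)=(44*31+16)%997=383 h(38,29)=(38*31+29)%997=210 h(67,67)=(67*31+67)%997=150 -> [383, 210, 150]
  L2: h(383,210)=(383*31+210)%997=119 h(150,150)=(150*31+150)%997=812 -> [119, 812]
  L3: h(119,812)=(119*31+812)%997=513 -> [513]
  root=513
After append 13 (leaves=[44, 16, 38, 29, 67, 13]):
  L0: [44, 16, 38, 29, 67, 13]
  L1: h(44,16)=(44*31+16)%997=383 h(38,29)=(38*31+29)%997=210 h(67,13)=(67*31+13)%997=96 -> [383, 210, 96]
  L2: h(383,210)=(383*31+210)%997=119 h(96,96)=(96*31+96)%997=81 -> [119, 81]
  L3: h(119,81)=(119*31+81)%997=779 -> [779]
  root=779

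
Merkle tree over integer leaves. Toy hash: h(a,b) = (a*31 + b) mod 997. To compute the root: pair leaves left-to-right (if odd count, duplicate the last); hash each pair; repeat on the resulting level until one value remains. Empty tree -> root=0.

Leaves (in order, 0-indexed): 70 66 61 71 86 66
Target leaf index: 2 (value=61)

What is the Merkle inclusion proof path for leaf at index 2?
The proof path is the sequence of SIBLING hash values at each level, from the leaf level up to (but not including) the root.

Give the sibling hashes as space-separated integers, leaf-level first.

L0 (leaves): [70, 66, 61, 71, 86, 66], target index=2
L1: h(70,66)=(70*31+66)%997=242 [pair 0] h(61,71)=(61*31+71)%997=965 [pair 1] h(86,66)=(86*31+66)%997=738 [pair 2] -> [242, 965, 738]
  Sibling for proof at L0: 71
L2: h(242,965)=(242*31+965)%997=491 [pair 0] h(738,738)=(738*31+738)%997=685 [pair 1] -> [491, 685]
  Sibling for proof at L1: 242
L3: h(491,685)=(491*31+685)%997=951 [pair 0] -> [951]
  Sibling for proof at L2: 685
Root: 951
Proof path (sibling hashes from leaf to root): [71, 242, 685]

Answer: 71 242 685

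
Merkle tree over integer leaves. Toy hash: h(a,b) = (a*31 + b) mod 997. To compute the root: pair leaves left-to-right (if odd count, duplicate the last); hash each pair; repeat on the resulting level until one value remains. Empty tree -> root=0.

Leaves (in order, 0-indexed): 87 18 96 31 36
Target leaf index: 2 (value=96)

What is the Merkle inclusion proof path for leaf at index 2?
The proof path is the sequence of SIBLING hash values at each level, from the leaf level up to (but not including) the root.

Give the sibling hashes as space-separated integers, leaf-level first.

Answer: 31 721 972

Derivation:
L0 (leaves): [87, 18, 96, 31, 36], target index=2
L1: h(87,18)=(87*31+18)%997=721 [pair 0] h(96,31)=(96*31+31)%997=16 [pair 1] h(36,36)=(36*31+36)%997=155 [pair 2] -> [721, 16, 155]
  Sibling for proof at L0: 31
L2: h(721,16)=(721*31+16)%997=433 [pair 0] h(155,155)=(155*31+155)%997=972 [pair 1] -> [433, 972]
  Sibling for proof at L1: 721
L3: h(433,972)=(433*31+972)%997=437 [pair 0] -> [437]
  Sibling for proof at L2: 972
Root: 437
Proof path (sibling hashes from leaf to root): [31, 721, 972]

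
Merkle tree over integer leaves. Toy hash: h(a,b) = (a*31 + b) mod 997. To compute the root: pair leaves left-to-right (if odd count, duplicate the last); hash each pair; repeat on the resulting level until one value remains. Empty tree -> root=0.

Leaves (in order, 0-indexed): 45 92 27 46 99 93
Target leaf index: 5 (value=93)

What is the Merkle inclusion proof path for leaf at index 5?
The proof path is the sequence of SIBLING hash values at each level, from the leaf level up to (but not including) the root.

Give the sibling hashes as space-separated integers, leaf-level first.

L0 (leaves): [45, 92, 27, 46, 99, 93], target index=5
L1: h(45,92)=(45*31+92)%997=490 [pair 0] h(27,46)=(27*31+46)%997=883 [pair 1] h(99,93)=(99*31+93)%997=171 [pair 2] -> [490, 883, 171]
  Sibling for proof at L0: 99
L2: h(490,883)=(490*31+883)%997=121 [pair 0] h(171,171)=(171*31+171)%997=487 [pair 1] -> [121, 487]
  Sibling for proof at L1: 171
L3: h(121,487)=(121*31+487)%997=250 [pair 0] -> [250]
  Sibling for proof at L2: 121
Root: 250
Proof path (sibling hashes from leaf to root): [99, 171, 121]

Answer: 99 171 121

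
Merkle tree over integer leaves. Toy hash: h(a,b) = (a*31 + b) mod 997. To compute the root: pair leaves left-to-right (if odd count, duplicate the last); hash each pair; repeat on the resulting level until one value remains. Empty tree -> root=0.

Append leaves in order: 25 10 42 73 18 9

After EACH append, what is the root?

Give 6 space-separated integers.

After append 25 (leaves=[25]):
  L0: [25]
  root=25
After append 10 (leaves=[25, 10]):
  L0: [25, 10]
  L1: h(25,10)=(25*31+10)%997=785 -> [785]
  root=785
After append 42 (leaves=[25, 10, 42]):
  L0: [25, 10, 42]
  L1: h(25,10)=(25*31+10)%997=785 h(42,42)=(42*31+42)%997=347 -> [785, 347]
  L2: h(785,347)=(785*31+347)%997=754 -> [754]
  root=754
After append 73 (leaves=[25, 10, 42, 73]):
  L0: [25, 10, 42, 73]
  L1: h(25,10)=(25*31+10)%997=785 h(42,73)=(42*31+73)%997=378 -> [785, 378]
  L2: h(785,378)=(785*31+378)%997=785 -> [785]
  root=785
After append 18 (leaves=[25, 10, 42, 73, 18]):
  L0: [25, 10, 42, 73, 18]
  L1: h(25,10)=(25*31+10)%997=785 h(42,73)=(42*31+73)%997=378 h(18,18)=(18*31+18)%997=576 -> [785, 378, 576]
  L2: h(785,378)=(785*31+378)%997=785 h(576,576)=(576*31+576)%997=486 -> [785, 486]
  L3: h(785,486)=(785*31+486)%997=893 -> [893]
  root=893
After append 9 (leaves=[25, 10, 42, 73, 18, 9]):
  L0: [25, 10, 42, 73, 18, 9]
  L1: h(25,10)=(25*31+10)%997=785 h(42,73)=(42*31+73)%997=378 h(18,9)=(18*31+9)%997=567 -> [785, 378, 567]
  L2: h(785,378)=(785*31+378)%997=785 h(567,567)=(567*31+567)%997=198 -> [785, 198]
  L3: h(785,198)=(785*31+198)%997=605 -> [605]
  root=605

Answer: 25 785 754 785 893 605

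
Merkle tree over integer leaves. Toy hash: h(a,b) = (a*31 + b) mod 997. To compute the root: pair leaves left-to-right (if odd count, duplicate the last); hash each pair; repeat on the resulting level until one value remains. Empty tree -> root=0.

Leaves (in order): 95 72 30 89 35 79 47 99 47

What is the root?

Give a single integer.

Answer: 183

Derivation:
L0: [95, 72, 30, 89, 35, 79, 47, 99, 47]
L1: h(95,72)=(95*31+72)%997=26 h(30,89)=(30*31+89)%997=22 h(35,79)=(35*31+79)%997=167 h(47,99)=(47*31+99)%997=559 h(47,47)=(47*31+47)%997=507 -> [26, 22, 167, 559, 507]
L2: h(26,22)=(26*31+22)%997=828 h(167,559)=(167*31+559)%997=751 h(507,507)=(507*31+507)%997=272 -> [828, 751, 272]
L3: h(828,751)=(828*31+751)%997=497 h(272,272)=(272*31+272)%997=728 -> [497, 728]
L4: h(497,728)=(497*31+728)%997=183 -> [183]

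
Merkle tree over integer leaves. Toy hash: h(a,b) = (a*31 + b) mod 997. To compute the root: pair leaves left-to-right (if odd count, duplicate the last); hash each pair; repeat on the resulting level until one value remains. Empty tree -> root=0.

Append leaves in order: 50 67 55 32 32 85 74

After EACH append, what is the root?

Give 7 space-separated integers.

After append 50 (leaves=[50]):
  L0: [50]
  root=50
After append 67 (leaves=[50, 67]):
  L0: [50, 67]
  L1: h(50,67)=(50*31+67)%997=620 -> [620]
  root=620
After append 55 (leaves=[50, 67, 55]):
  L0: [50, 67, 55]
  L1: h(50,67)=(50*31+67)%997=620 h(55,55)=(55*31+55)%997=763 -> [620, 763]
  L2: h(620,763)=(620*31+763)%997=43 -> [43]
  root=43
After append 32 (leaves=[50, 67, 55, 32]):
  L0: [50, 67, 55, 32]
  L1: h(50,67)=(50*31+67)%997=620 h(55,32)=(55*31+32)%997=740 -> [620, 740]
  L2: h(620,740)=(620*31+740)%997=20 -> [20]
  root=20
After append 32 (leaves=[50, 67, 55, 32, 32]):
  L0: [50, 67, 55, 32, 32]
  L1: h(50,67)=(50*31+67)%997=620 h(55,32)=(55*31+32)%997=740 h(32,32)=(32*31+32)%997=27 -> [620, 740, 27]
  L2: h(620,740)=(620*31+740)%997=20 h(27,27)=(27*31+27)%997=864 -> [20, 864]
  L3: h(20,864)=(20*31+864)%997=487 -> [487]
  root=487
After append 85 (leaves=[50, 67, 55, 32, 32, 85]):
  L0: [50, 67, 55, 32, 32, 85]
  L1: h(50,67)=(50*31+67)%997=620 h(55,32)=(55*31+32)%997=740 h(32,85)=(32*31+85)%997=80 -> [620, 740, 80]
  L2: h(620,740)=(620*31+740)%997=20 h(80,80)=(80*31+80)%997=566 -> [20, 566]
  L3: h(20,566)=(20*31+566)%997=189 -> [189]
  root=189
After append 74 (leaves=[50, 67, 55, 32, 32, 85, 74]):
  L0: [50, 67, 55, 32, 32, 85, 74]
  L1: h(50,67)=(50*31+67)%997=620 h(55,32)=(55*31+32)%997=740 h(32,85)=(32*31+85)%997=80 h(74,74)=(74*31+74)%997=374 -> [620, 740, 80, 374]
  L2: h(620,740)=(620*31+740)%997=20 h(80,374)=(80*31+374)%997=860 -> [20, 860]
  L3: h(20,860)=(20*31+860)%997=483 -> [483]
  root=483

Answer: 50 620 43 20 487 189 483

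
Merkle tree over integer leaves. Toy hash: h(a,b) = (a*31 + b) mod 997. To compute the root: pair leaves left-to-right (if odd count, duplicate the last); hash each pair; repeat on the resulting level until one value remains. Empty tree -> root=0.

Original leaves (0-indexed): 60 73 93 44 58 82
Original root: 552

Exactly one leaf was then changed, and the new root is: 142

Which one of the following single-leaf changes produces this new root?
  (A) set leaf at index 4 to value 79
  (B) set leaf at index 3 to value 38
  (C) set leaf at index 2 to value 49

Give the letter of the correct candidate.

Original leaves: [60, 73, 93, 44, 58, 82]
Target new root: 142
Try each candidate change and compute the resulting root:
Candidate A: set leaf[4] = 79 -> leaves = [60, 73, 93, 44, 79, 82]
  L0: [60, 73, 93, 44, 79, 82]
  L1: h(60,73)=(60*31+73)%997=936 h(93,44)=(93*31+44)%997=933 h(79,82)=(79*31+82)%997=537 -> [936, 933, 537]
  L2: h(936,933)=(936*31+933)%997=39 h(537,537)=(537*31+537)%997=235 -> [39, 235]
  L3: h(39,235)=(39*31+235)%997=447 -> [447]
  root = 447 != target 142
Candidate B: set leaf[3] = 38 -> leaves = [60, 73, 93, 38, 58, 82]
  L0: [60, 73, 93, 38, 58, 82]
  L1: h(60,73)=(60*31+73)%997=936 h(93,38)=(93*31+38)%997=927 h(58,82)=(58*31+82)%997=883 -> [936, 927, 883]
  L2: h(936,927)=(936*31+927)%997=33 h(883,883)=(883*31+883)%997=340 -> [33, 340]
  L3: h(33,340)=(33*31+340)%997=366 -> [366]
  root = 366 != target 142
Candidate C: set leaf[2] = 49 -> leaves = [60, 73, 49, 44, 58, 82]
  L0: [60, 73, 49, 44, 58, 82]
  L1: h(60,73)=(60*31+73)%997=936 h(49,44)=(49*31+44)%997=566 h(58,82)=(58*31+82)%997=883 -> [936, 566, 883]
  L2: h(936,566)=(936*31+566)%997=669 h(883,883)=(883*31+883)%997=340 -> [669, 340]
  L3: h(669,340)=(669*31+340)%997=142 -> [142]
  root = 142 == target 142  ** MATCH **
Candidate C produces the target root.

Answer: C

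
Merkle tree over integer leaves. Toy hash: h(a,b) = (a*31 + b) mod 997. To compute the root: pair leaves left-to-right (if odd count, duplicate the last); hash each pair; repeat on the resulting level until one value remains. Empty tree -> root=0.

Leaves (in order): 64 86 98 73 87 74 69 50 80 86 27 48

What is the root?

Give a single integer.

Answer: 139

Derivation:
L0: [64, 86, 98, 73, 87, 74, 69, 50, 80, 86, 27, 48]
L1: h(64,86)=(64*31+86)%997=76 h(98,73)=(98*31+73)%997=120 h(87,74)=(87*31+74)%997=777 h(69,50)=(69*31+50)%997=195 h(80,86)=(80*31+86)%997=572 h(27,48)=(27*31+48)%997=885 -> [76, 120, 777, 195, 572, 885]
L2: h(76,120)=(76*31+120)%997=482 h(777,195)=(777*31+195)%997=354 h(572,885)=(572*31+885)%997=671 -> [482, 354, 671]
L3: h(482,354)=(482*31+354)%997=341 h(671,671)=(671*31+671)%997=535 -> [341, 535]
L4: h(341,535)=(341*31+535)%997=139 -> [139]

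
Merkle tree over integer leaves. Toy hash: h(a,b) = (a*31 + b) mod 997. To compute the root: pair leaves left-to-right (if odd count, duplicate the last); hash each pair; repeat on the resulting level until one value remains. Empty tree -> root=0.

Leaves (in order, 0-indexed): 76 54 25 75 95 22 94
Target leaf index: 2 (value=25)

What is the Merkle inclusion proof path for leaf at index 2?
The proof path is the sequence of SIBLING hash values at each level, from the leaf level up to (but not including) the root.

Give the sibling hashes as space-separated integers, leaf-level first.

L0 (leaves): [76, 54, 25, 75, 95, 22, 94], target index=2
L1: h(76,54)=(76*31+54)%997=416 [pair 0] h(25,75)=(25*31+75)%997=850 [pair 1] h(95,22)=(95*31+22)%997=973 [pair 2] h(94,94)=(94*31+94)%997=17 [pair 3] -> [416, 850, 973, 17]
  Sibling for proof at L0: 75
L2: h(416,850)=(416*31+850)%997=785 [pair 0] h(973,17)=(973*31+17)%997=270 [pair 1] -> [785, 270]
  Sibling for proof at L1: 416
L3: h(785,270)=(785*31+270)%997=677 [pair 0] -> [677]
  Sibling for proof at L2: 270
Root: 677
Proof path (sibling hashes from leaf to root): [75, 416, 270]

Answer: 75 416 270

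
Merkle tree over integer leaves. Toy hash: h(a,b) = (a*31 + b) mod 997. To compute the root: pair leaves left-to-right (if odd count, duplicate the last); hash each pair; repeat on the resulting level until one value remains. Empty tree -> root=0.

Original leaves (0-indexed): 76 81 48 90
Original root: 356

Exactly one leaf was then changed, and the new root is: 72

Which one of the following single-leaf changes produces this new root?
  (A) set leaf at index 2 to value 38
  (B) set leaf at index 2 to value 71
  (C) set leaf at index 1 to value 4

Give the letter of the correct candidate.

Original leaves: [76, 81, 48, 90]
Target new root: 72
Try each candidate change and compute the resulting root:
Candidate A: set leaf[2] = 38 -> leaves = [76, 81, 38, 90]
  L0: [76, 81, 38, 90]
  L1: h(76,81)=(76*31+81)%997=443 h(38,90)=(38*31+90)%997=271 -> [443, 271]
  L2: h(443,271)=(443*31+271)%997=46 -> [46]
  root = 46 != target 72
Candidate B: set leaf[2] = 71 -> leaves = [76, 81, 71, 90]
  L0: [76, 81, 71, 90]
  L1: h(76,81)=(76*31+81)%997=443 h(71,90)=(71*31+90)%997=297 -> [443, 297]
  L2: h(443,297)=(443*31+297)%997=72 -> [72]
  root = 72 == target 72  ** MATCH **
Candidate C: set leaf[1] = 4 -> leaves = [76, 4, 48, 90]
  L0: [76, 4, 48, 90]
  L1: h(76,4)=(76*31+4)%997=366 h(48,90)=(48*31+90)%997=581 -> [366, 581]
  L2: h(366,581)=(366*31+581)%997=960 -> [960]
  root = 960 != target 72
Candidate B produces the target root.

Answer: B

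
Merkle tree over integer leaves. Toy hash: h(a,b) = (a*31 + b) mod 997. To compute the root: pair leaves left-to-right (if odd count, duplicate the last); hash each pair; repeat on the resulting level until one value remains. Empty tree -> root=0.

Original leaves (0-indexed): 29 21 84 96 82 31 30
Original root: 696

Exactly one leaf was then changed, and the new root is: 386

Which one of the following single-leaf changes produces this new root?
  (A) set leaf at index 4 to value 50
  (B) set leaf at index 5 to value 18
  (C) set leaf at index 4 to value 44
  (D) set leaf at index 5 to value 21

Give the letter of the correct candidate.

Original leaves: [29, 21, 84, 96, 82, 31, 30]
Target new root: 386
Try each candidate change and compute the resulting root:
Candidate A: set leaf[4] = 50 -> leaves = [29, 21, 84, 96, 50, 31, 30]
  L0: [29, 21, 84, 96, 50, 31, 30]
  L1: h(29,21)=(29*31+21)%997=920 h(84,96)=(84*31+96)%997=706 h(50,31)=(50*31+31)%997=584 h(30,30)=(30*31+30)%997=960 -> [920, 706, 584, 960]
  L2: h(920,706)=(920*31+706)%997=313 h(584,960)=(584*31+960)%997=121 -> [313, 121]
  L3: h(313,121)=(313*31+121)%997=851 -> [851]
  root = 851 != target 386
Candidate B: set leaf[5] = 18 -> leaves = [29, 21, 84, 96, 82, 18, 30]
  L0: [29, 21, 84, 96, 82, 18, 30]
  L1: h(29,21)=(29*31+21)%997=920 h(84,96)=(84*31+96)%997=706 h(82,18)=(82*31+18)%997=566 h(30,30)=(30*31+30)%997=960 -> [920, 706, 566, 960]
  L2: h(920,706)=(920*31+706)%997=313 h(566,960)=(566*31+960)%997=560 -> [313, 560]
  L3: h(313,560)=(313*31+560)%997=293 -> [293]
  root = 293 != target 386
Candidate C: set leaf[4] = 44 -> leaves = [29, 21, 84, 96, 44, 31, 30]
  L0: [29, 21, 84, 96, 44, 31, 30]
  L1: h(29,21)=(29*31+21)%997=920 h(84,96)=(84*31+96)%997=706 h(44,31)=(44*31+31)%997=398 h(30,30)=(30*31+30)%997=960 -> [920, 706, 398, 960]
  L2: h(920,706)=(920*31+706)%997=313 h(398,960)=(398*31+960)%997=337 -> [313, 337]
  L3: h(313,337)=(313*31+337)%997=70 -> [70]
  root = 70 != target 386
Candidate D: set leaf[5] = 21 -> leaves = [29, 21, 84, 96, 82, 21, 30]
  L0: [29, 21, 84, 96, 82, 21, 30]
  L1: h(29,21)=(29*31+21)%997=920 h(84,96)=(84*31+96)%997=706 h(82,21)=(82*31+21)%997=569 h(30,30)=(30*31+30)%997=960 -> [920, 706, 569, 960]
  L2: h(920,706)=(920*31+706)%997=313 h(569,960)=(569*31+960)%997=653 -> [313, 653]
  L3: h(313,653)=(313*31+653)%997=386 -> [386]
  root = 386 == target 386  ** MATCH **
Candidate D produces the target root.

Answer: D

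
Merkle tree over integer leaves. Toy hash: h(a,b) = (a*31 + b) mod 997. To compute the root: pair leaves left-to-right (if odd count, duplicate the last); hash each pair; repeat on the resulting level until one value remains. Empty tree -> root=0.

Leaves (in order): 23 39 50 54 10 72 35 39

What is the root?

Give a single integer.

L0: [23, 39, 50, 54, 10, 72, 35, 39]
L1: h(23,39)=(23*31+39)%997=752 h(50,54)=(50*31+54)%997=607 h(10,72)=(10*31+72)%997=382 h(35,39)=(35*31+39)%997=127 -> [752, 607, 382, 127]
L2: h(752,607)=(752*31+607)%997=988 h(382,127)=(382*31+127)%997=5 -> [988, 5]
L3: h(988,5)=(988*31+5)%997=723 -> [723]

Answer: 723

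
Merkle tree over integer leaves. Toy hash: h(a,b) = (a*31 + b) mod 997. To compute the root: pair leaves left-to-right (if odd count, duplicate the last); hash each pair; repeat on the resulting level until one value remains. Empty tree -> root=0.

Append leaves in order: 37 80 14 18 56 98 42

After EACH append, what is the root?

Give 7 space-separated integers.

After append 37 (leaves=[37]):
  L0: [37]
  root=37
After append 80 (leaves=[37, 80]):
  L0: [37, 80]
  L1: h(37,80)=(37*31+80)%997=230 -> [230]
  root=230
After append 14 (leaves=[37, 80, 14]):
  L0: [37, 80, 14]
  L1: h(37,80)=(37*31+80)%997=230 h(14,14)=(14*31+14)%997=448 -> [230, 448]
  L2: h(230,448)=(230*31+448)%997=599 -> [599]
  root=599
After append 18 (leaves=[37, 80, 14, 18]):
  L0: [37, 80, 14, 18]
  L1: h(37,80)=(37*31+80)%997=230 h(14,18)=(14*31+18)%997=452 -> [230, 452]
  L2: h(230,452)=(230*31+452)%997=603 -> [603]
  root=603
After append 56 (leaves=[37, 80, 14, 18, 56]):
  L0: [37, 80, 14, 18, 56]
  L1: h(37,80)=(37*31+80)%997=230 h(14,18)=(14*31+18)%997=452 h(56,56)=(56*31+56)%997=795 -> [230, 452, 795]
  L2: h(230,452)=(230*31+452)%997=603 h(795,795)=(795*31+795)%997=515 -> [603, 515]
  L3: h(603,515)=(603*31+515)%997=265 -> [265]
  root=265
After append 98 (leaves=[37, 80, 14, 18, 56, 98]):
  L0: [37, 80, 14, 18, 56, 98]
  L1: h(37,80)=(37*31+80)%997=230 h(14,18)=(14*31+18)%997=452 h(56,98)=(56*31+98)%997=837 -> [230, 452, 837]
  L2: h(230,452)=(230*31+452)%997=603 h(837,837)=(837*31+837)%997=862 -> [603, 862]
  L3: h(603,862)=(603*31+862)%997=612 -> [612]
  root=612
After append 42 (leaves=[37, 80, 14, 18, 56, 98, 42]):
  L0: [37, 80, 14, 18, 56, 98, 42]
  L1: h(37,80)=(37*31+80)%997=230 h(14,18)=(14*31+18)%997=452 h(56,98)=(56*31+98)%997=837 h(42,42)=(42*31+42)%997=347 -> [230, 452, 837, 347]
  L2: h(230,452)=(230*31+452)%997=603 h(837,347)=(837*31+347)%997=372 -> [603, 372]
  L3: h(603,372)=(603*31+372)%997=122 -> [122]
  root=122

Answer: 37 230 599 603 265 612 122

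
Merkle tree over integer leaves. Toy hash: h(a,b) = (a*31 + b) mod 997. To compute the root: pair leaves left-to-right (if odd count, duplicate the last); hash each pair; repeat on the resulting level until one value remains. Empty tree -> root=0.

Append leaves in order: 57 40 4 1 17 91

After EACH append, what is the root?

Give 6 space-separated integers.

After append 57 (leaves=[57]):
  L0: [57]
  root=57
After append 40 (leaves=[57, 40]):
  L0: [57, 40]
  L1: h(57,40)=(57*31+40)%997=810 -> [810]
  root=810
After append 4 (leaves=[57, 40, 4]):
  L0: [57, 40, 4]
  L1: h(57,40)=(57*31+40)%997=810 h(4,4)=(4*31+4)%997=128 -> [810, 128]
  L2: h(810,128)=(810*31+128)%997=313 -> [313]
  root=313
After append 1 (leaves=[57, 40, 4, 1]):
  L0: [57, 40, 4, 1]
  L1: h(57,40)=(57*31+40)%997=810 h(4,1)=(4*31+1)%997=125 -> [810, 125]
  L2: h(810,125)=(810*31+125)%997=310 -> [310]
  root=310
After append 17 (leaves=[57, 40, 4, 1, 17]):
  L0: [57, 40, 4, 1, 17]
  L1: h(57,40)=(57*31+40)%997=810 h(4,1)=(4*31+1)%997=125 h(17,17)=(17*31+17)%997=544 -> [810, 125, 544]
  L2: h(810,125)=(810*31+125)%997=310 h(544,544)=(544*31+544)%997=459 -> [310, 459]
  L3: h(310,459)=(310*31+459)%997=99 -> [99]
  root=99
After append 91 (leaves=[57, 40, 4, 1, 17, 91]):
  L0: [57, 40, 4, 1, 17, 91]
  L1: h(57,40)=(57*31+40)%997=810 h(4,1)=(4*31+1)%997=125 h(17,91)=(17*31+91)%997=618 -> [810, 125, 618]
  L2: h(810,125)=(810*31+125)%997=310 h(618,618)=(618*31+618)%997=833 -> [310, 833]
  L3: h(310,833)=(310*31+833)%997=473 -> [473]
  root=473

Answer: 57 810 313 310 99 473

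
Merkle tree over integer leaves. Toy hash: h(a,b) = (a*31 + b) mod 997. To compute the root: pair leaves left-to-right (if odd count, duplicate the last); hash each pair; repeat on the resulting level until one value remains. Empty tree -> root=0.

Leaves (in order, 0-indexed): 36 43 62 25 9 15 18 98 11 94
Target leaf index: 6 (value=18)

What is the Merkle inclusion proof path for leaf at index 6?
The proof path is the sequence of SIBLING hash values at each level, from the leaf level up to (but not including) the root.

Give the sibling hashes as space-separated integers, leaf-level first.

L0 (leaves): [36, 43, 62, 25, 9, 15, 18, 98, 11, 94], target index=6
L1: h(36,43)=(36*31+43)%997=162 [pair 0] h(62,25)=(62*31+25)%997=950 [pair 1] h(9,15)=(9*31+15)%997=294 [pair 2] h(18,98)=(18*31+98)%997=656 [pair 3] h(11,94)=(11*31+94)%997=435 [pair 4] -> [162, 950, 294, 656, 435]
  Sibling for proof at L0: 98
L2: h(162,950)=(162*31+950)%997=987 [pair 0] h(294,656)=(294*31+656)%997=797 [pair 1] h(435,435)=(435*31+435)%997=959 [pair 2] -> [987, 797, 959]
  Sibling for proof at L1: 294
L3: h(987,797)=(987*31+797)%997=487 [pair 0] h(959,959)=(959*31+959)%997=778 [pair 1] -> [487, 778]
  Sibling for proof at L2: 987
L4: h(487,778)=(487*31+778)%997=920 [pair 0] -> [920]
  Sibling for proof at L3: 778
Root: 920
Proof path (sibling hashes from leaf to root): [98, 294, 987, 778]

Answer: 98 294 987 778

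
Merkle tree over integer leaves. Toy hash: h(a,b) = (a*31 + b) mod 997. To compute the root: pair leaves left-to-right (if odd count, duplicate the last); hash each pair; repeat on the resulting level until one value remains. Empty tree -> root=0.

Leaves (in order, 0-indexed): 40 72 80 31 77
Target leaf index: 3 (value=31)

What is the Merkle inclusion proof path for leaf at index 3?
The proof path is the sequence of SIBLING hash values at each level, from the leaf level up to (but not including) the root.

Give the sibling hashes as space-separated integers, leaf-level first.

Answer: 80 315 85

Derivation:
L0 (leaves): [40, 72, 80, 31, 77], target index=3
L1: h(40,72)=(40*31+72)%997=315 [pair 0] h(80,31)=(80*31+31)%997=517 [pair 1] h(77,77)=(77*31+77)%997=470 [pair 2] -> [315, 517, 470]
  Sibling for proof at L0: 80
L2: h(315,517)=(315*31+517)%997=312 [pair 0] h(470,470)=(470*31+470)%997=85 [pair 1] -> [312, 85]
  Sibling for proof at L1: 315
L3: h(312,85)=(312*31+85)%997=784 [pair 0] -> [784]
  Sibling for proof at L2: 85
Root: 784
Proof path (sibling hashes from leaf to root): [80, 315, 85]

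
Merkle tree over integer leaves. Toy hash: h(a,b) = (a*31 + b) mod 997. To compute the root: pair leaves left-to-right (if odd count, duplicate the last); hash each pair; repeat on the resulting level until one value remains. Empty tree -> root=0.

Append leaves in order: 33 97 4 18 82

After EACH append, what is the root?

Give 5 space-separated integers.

Answer: 33 123 950 964 194

Derivation:
After append 33 (leaves=[33]):
  L0: [33]
  root=33
After append 97 (leaves=[33, 97]):
  L0: [33, 97]
  L1: h(33,97)=(33*31+97)%997=123 -> [123]
  root=123
After append 4 (leaves=[33, 97, 4]):
  L0: [33, 97, 4]
  L1: h(33,97)=(33*31+97)%997=123 h(4,4)=(4*31+4)%997=128 -> [123, 128]
  L2: h(123,128)=(123*31+128)%997=950 -> [950]
  root=950
After append 18 (leaves=[33, 97, 4, 18]):
  L0: [33, 97, 4, 18]
  L1: h(33,97)=(33*31+97)%997=123 h(4,18)=(4*31+18)%997=142 -> [123, 142]
  L2: h(123,142)=(123*31+142)%997=964 -> [964]
  root=964
After append 82 (leaves=[33, 97, 4, 18, 82]):
  L0: [33, 97, 4, 18, 82]
  L1: h(33,97)=(33*31+97)%997=123 h(4,18)=(4*31+18)%997=142 h(82,82)=(82*31+82)%997=630 -> [123, 142, 630]
  L2: h(123,142)=(123*31+142)%997=964 h(630,630)=(630*31+630)%997=220 -> [964, 220]
  L3: h(964,220)=(964*31+220)%997=194 -> [194]
  root=194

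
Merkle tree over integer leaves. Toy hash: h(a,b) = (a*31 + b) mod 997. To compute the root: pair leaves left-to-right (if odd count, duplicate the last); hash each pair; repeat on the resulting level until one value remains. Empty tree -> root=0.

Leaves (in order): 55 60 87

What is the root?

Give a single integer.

Answer: 670

Derivation:
L0: [55, 60, 87]
L1: h(55,60)=(55*31+60)%997=768 h(87,87)=(87*31+87)%997=790 -> [768, 790]
L2: h(768,790)=(768*31+790)%997=670 -> [670]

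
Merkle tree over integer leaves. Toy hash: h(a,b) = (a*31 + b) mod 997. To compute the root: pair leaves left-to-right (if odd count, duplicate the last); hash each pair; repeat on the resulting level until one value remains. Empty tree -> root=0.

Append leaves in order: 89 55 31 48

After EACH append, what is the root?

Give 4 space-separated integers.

Answer: 89 820 490 507

Derivation:
After append 89 (leaves=[89]):
  L0: [89]
  root=89
After append 55 (leaves=[89, 55]):
  L0: [89, 55]
  L1: h(89,55)=(89*31+55)%997=820 -> [820]
  root=820
After append 31 (leaves=[89, 55, 31]):
  L0: [89, 55, 31]
  L1: h(89,55)=(89*31+55)%997=820 h(31,31)=(31*31+31)%997=992 -> [820, 992]
  L2: h(820,992)=(820*31+992)%997=490 -> [490]
  root=490
After append 48 (leaves=[89, 55, 31, 48]):
  L0: [89, 55, 31, 48]
  L1: h(89,55)=(89*31+55)%997=820 h(31,48)=(31*31+48)%997=12 -> [820, 12]
  L2: h(820,12)=(820*31+12)%997=507 -> [507]
  root=507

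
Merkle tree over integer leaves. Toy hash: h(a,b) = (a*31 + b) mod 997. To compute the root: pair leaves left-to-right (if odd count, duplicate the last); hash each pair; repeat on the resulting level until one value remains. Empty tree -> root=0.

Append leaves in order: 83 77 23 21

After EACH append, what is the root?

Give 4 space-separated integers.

After append 83 (leaves=[83]):
  L0: [83]
  root=83
After append 77 (leaves=[83, 77]):
  L0: [83, 77]
  L1: h(83,77)=(83*31+77)%997=656 -> [656]
  root=656
After append 23 (leaves=[83, 77, 23]):
  L0: [83, 77, 23]
  L1: h(83,77)=(83*31+77)%997=656 h(23,23)=(23*31+23)%997=736 -> [656, 736]
  L2: h(656,736)=(656*31+736)%997=135 -> [135]
  root=135
After append 21 (leaves=[83, 77, 23, 21]):
  L0: [83, 77, 23, 21]
  L1: h(83,77)=(83*31+77)%997=656 h(23,21)=(23*31+21)%997=734 -> [656, 734]
  L2: h(656,734)=(656*31+734)%997=133 -> [133]
  root=133

Answer: 83 656 135 133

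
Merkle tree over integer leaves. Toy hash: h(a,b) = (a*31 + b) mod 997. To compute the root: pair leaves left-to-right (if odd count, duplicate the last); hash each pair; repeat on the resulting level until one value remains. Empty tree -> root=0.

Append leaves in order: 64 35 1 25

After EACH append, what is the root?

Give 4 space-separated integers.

After append 64 (leaves=[64]):
  L0: [64]
  root=64
After append 35 (leaves=[64, 35]):
  L0: [64, 35]
  L1: h(64,35)=(64*31+35)%997=25 -> [25]
  root=25
After append 1 (leaves=[64, 35, 1]):
  L0: [64, 35, 1]
  L1: h(64,35)=(64*31+35)%997=25 h(1,1)=(1*31+1)%997=32 -> [25, 32]
  L2: h(25,32)=(25*31+32)%997=807 -> [807]
  root=807
After append 25 (leaves=[64, 35, 1, 25]):
  L0: [64, 35, 1, 25]
  L1: h(64,35)=(64*31+35)%997=25 h(1,25)=(1*31+25)%997=56 -> [25, 56]
  L2: h(25,56)=(25*31+56)%997=831 -> [831]
  root=831

Answer: 64 25 807 831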